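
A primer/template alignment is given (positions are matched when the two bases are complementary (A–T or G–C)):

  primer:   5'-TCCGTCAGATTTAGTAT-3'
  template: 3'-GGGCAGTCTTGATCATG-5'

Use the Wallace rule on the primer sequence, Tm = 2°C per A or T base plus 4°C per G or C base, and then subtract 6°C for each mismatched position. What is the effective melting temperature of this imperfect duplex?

22°C

Primer base counts: A=4, T=7, G=3, C=3 → A+T=11, G+C=6
Perfect-match Tm = 2(11) + 4(6) = 22 + 24 = 46°C
Mismatches (positions where the bases are not complementary): 4 (at positions 1, 10, 11, 17)
Effective Tm = 46 − 4×6 = 46 − 24 = 22°C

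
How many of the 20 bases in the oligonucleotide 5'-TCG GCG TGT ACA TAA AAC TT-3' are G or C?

A=6, G=4, C=4, T=6
Total G or C: 4 + 4 = 8

8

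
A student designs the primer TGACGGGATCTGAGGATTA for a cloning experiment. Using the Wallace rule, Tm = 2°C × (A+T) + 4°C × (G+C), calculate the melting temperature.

Counting bases: A=5, G=7, T=5, C=2
AT pairs contribute 10, GC pairs contribute 9.
Tm = 2(10) + 4(9) = 20 + 36 = 56°C

56°C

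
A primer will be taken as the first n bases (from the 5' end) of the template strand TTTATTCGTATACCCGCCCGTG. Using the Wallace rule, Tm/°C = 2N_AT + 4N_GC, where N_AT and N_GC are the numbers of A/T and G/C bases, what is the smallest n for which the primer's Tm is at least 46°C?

n = 17

First 16 bases: TTTATTCGTATACCCG → Tm = 44°C (< 46°C)
First 17 bases: TTTATTCGTATACCCGC → Tm = 48°C (≥ 46°C)
Since every base adds ≥2°C, Tm only increases with n, so the threshold is first crossed at n = 17.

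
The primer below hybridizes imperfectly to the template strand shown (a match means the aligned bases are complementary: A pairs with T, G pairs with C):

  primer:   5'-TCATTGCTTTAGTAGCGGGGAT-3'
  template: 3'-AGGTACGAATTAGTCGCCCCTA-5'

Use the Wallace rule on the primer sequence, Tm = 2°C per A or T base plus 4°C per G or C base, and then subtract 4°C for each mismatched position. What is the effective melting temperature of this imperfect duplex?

Primer base counts: A=4, T=8, G=7, C=3 → A+T=12, G+C=10
Perfect-match Tm = 2(12) + 4(10) = 24 + 40 = 64°C
Mismatches (positions where the bases are not complementary): 5 (at positions 3, 4, 10, 12, 13)
Effective Tm = 64 − 5×4 = 64 − 20 = 44°C

44°C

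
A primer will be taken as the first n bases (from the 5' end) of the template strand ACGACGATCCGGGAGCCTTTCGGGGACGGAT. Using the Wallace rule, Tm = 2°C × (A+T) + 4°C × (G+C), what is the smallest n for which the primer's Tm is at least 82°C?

n = 25

First 24 bases: ACGACGATCCGGGAGCCTTTCGGG → Tm = 80°C (< 82°C)
First 25 bases: ACGACGATCCGGGAGCCTTTCGGGG → Tm = 84°C (≥ 82°C)
Each additional base adds 2°C (A/T) or 4°C (G/C), so Tm is non-decreasing in n; n = 25 is the first length to reach 82°C.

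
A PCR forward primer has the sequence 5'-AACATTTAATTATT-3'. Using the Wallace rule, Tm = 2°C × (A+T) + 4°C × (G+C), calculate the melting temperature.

Base counts: A=6, C=1, T=7, G=0
AT pairs contribute 13, GC pairs contribute 1.
Tm = 4·1 + 2·13 = 4 + 26 = 30°C

30°C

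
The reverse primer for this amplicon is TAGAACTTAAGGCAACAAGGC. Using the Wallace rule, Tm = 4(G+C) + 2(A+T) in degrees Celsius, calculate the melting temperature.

T=3, C=4, A=9, G=5
A+T = 12, G+C = 9
Tm = 2(12) + 4(9) = 24 + 36 = 60°C

60°C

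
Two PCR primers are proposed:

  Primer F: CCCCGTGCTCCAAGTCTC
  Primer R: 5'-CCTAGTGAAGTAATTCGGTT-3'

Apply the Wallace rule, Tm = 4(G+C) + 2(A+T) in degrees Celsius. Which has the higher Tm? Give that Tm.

Primer F: A+T=6, G+C=12 → Tm = 2(6)+4(12) = 60°C
Primer R: A+T=12, G+C=8 → Tm = 2(12)+4(8) = 56°C
60°C vs 56°C → primer F is higher.

Primer F, 60°C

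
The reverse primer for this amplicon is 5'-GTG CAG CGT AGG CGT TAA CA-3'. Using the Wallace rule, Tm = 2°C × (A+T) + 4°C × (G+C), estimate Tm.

Base counts: A=5, G=7, T=4, C=4
So N_AT = 9 and N_GC = 11.
Tm = 2(9) + 4(11) = 18 + 44 = 62°C

62°C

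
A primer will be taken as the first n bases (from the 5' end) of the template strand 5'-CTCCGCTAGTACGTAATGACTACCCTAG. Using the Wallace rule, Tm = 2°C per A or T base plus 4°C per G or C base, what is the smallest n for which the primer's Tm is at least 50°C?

n = 17

First 16 bases: CTCCGCTAGTACGTAA → Tm = 48°C (< 50°C)
First 17 bases: CTCCGCTAGTACGTAAT → Tm = 50°C (≥ 50°C)
Each additional base adds 2°C (A/T) or 4°C (G/C), so Tm is non-decreasing in n; n = 17 is the first length to reach 50°C.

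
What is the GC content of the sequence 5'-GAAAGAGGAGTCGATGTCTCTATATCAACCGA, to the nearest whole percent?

Scanning the sequence gives G=8, A=11, T=7, C=6.
G+C = 8 + 6 = 14 out of 32 bases
%GC = 14/32 × 100 = 43.75% ≈ 44%

44%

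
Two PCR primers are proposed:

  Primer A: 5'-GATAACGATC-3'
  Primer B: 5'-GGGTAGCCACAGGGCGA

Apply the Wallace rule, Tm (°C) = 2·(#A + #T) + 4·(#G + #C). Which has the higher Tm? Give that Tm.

Primer B, 58°C

Primer A: A+T=6, G+C=4 → Tm = 2(6)+4(4) = 28°C
Primer B: A+T=5, G+C=12 → Tm = 2(5)+4(12) = 58°C
28°C vs 58°C → primer B is higher.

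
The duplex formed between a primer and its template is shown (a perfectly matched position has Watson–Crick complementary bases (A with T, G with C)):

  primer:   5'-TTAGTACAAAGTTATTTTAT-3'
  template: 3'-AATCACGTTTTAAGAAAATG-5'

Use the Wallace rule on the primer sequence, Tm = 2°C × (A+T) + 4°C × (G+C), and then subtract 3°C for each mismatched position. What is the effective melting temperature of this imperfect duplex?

Primer base counts: A=7, T=10, G=2, C=1 → A+T=17, G+C=3
Perfect-match Tm = 2(17) + 4(3) = 34 + 12 = 46°C
Mismatches (positions where the bases are not complementary): 4 (at positions 6, 11, 14, 20)
Effective Tm = 46 − 4×3 = 46 − 12 = 34°C

34°C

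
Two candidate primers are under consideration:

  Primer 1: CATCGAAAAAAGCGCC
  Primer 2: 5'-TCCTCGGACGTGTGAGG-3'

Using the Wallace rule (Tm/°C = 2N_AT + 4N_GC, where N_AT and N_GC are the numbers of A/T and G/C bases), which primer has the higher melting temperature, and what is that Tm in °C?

Primer 1: A+T=8, G+C=8 → Tm = 2(8)+4(8) = 48°C
Primer 2: A+T=6, G+C=11 → Tm = 2(6)+4(11) = 56°C
48°C vs 56°C → primer 2 is higher.

Primer 2, 56°C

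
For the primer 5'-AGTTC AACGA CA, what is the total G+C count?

5

Base counts: T=2, G=2, A=5, C=3
G+C = 2 + 3 = 5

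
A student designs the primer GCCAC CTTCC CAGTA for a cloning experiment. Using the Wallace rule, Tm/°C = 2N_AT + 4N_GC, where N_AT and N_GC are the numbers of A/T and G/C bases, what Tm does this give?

48°C

Scanning the sequence gives A=3, G=2, C=7, T=3.
A+T = 6, G+C = 9
Tm = 2×6 + 4×9 = 48°C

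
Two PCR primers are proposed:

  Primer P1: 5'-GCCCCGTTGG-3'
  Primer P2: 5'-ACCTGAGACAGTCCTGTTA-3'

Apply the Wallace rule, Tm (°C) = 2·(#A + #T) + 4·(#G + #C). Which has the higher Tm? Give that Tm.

Primer P2, 56°C

Primer P1: A+T=2, G+C=8 → Tm = 2(2)+4(8) = 36°C
Primer P2: A+T=10, G+C=9 → Tm = 2(10)+4(9) = 56°C
36°C vs 56°C → primer P2 is higher.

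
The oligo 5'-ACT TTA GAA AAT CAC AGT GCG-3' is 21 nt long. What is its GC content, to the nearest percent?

38%

Base counts: A=8, T=5, C=4, G=4
G+C = 4 + 4 = 8 out of 21 bases
%GC = 8/21 × 100 = 38.1% ≈ 38%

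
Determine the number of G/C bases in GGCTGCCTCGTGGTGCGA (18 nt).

13

G=8, T=4, A=1, C=5
G+C = 8 + 5 = 13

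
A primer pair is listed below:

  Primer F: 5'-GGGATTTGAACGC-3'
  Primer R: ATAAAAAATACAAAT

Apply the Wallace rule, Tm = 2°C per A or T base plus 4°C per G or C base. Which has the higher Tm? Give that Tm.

Primer F: A+T=6, G+C=7 → Tm = 2(6)+4(7) = 40°C
Primer R: A+T=14, G+C=1 → Tm = 2(14)+4(1) = 32°C
40°C vs 32°C → primer F is higher.

Primer F, 40°C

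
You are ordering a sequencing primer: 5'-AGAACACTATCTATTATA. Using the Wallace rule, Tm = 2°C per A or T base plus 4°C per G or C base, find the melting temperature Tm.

C=3, A=8, G=1, T=6
So N_AT = 14 and N_GC = 4.
Tm = 2(14) + 4(4) = 28 + 16 = 44°C

44°C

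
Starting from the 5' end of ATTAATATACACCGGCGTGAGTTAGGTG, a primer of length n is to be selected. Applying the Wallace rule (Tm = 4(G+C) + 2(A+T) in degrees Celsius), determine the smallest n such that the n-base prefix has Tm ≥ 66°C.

First 23 bases: ATTAATATACACCGGCGTGAGTT → Tm = 64°C (< 66°C)
First 24 bases: ATTAATATACACCGGCGTGAGTTA → Tm = 66°C (≥ 66°C)
Each additional base adds 2°C (A/T) or 4°C (G/C), so Tm is non-decreasing in n; n = 24 is the first length to reach 66°C.

n = 24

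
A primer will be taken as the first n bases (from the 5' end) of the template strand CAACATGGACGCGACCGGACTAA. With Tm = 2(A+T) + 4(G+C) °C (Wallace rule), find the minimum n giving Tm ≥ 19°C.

First 6 bases: CAACAT → Tm = 16°C (< 19°C)
First 7 bases: CAACATG → Tm = 20°C (≥ 19°C)
Since every base adds ≥2°C, Tm only increases with n, so the threshold is first crossed at n = 7.

n = 7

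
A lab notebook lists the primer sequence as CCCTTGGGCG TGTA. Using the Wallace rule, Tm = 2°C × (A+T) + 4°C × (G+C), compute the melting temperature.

46°C

Scanning the sequence gives G=5, C=4, A=1, T=4.
So N_AT = 5 and N_GC = 9.
Tm = 2(5) + 4(9) = 10 + 36 = 46°C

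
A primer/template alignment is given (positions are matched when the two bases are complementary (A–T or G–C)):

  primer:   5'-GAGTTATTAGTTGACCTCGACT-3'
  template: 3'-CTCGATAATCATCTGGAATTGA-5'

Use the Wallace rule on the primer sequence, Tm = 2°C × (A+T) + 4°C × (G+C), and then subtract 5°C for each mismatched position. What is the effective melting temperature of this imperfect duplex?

Primer base counts: A=5, T=8, G=5, C=4 → A+T=13, G+C=9
Perfect-match Tm = 2(13) + 4(9) = 26 + 36 = 62°C
Mismatches (positions where the bases are not complementary): 4 (at positions 4, 12, 18, 19)
Effective Tm = 62 − 4×5 = 62 − 20 = 42°C

42°C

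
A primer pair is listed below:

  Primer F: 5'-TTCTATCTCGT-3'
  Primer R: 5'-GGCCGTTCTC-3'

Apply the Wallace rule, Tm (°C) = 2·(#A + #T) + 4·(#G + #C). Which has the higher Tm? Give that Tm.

Primer F: A+T=7, G+C=4 → Tm = 2(7)+4(4) = 30°C
Primer R: A+T=3, G+C=7 → Tm = 2(3)+4(7) = 34°C
30°C vs 34°C → primer R is higher.

Primer R, 34°C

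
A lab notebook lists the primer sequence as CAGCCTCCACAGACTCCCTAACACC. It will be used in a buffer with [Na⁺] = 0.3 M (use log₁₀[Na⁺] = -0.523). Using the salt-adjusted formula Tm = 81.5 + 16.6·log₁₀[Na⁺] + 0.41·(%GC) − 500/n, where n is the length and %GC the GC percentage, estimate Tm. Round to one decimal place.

Length n = 25. C=13, G=2, T=3, A=7
G+C = 15, so %GC = 15/25 × 100 = 60%
Salt term: 16.6 × (-0.523) = -8.682
GC term: 0.41 × 60 = 24.6; length term: −500/25 = −20
Tm = 81.5 + (-8.682) + 24.6 − 20 = 77.418 → 77.4°C

77.4°C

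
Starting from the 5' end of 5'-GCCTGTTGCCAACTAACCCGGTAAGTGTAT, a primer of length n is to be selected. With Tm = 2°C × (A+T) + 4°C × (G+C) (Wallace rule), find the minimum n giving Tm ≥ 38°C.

n = 12

First 11 bases: GCCTGTTGCCA → Tm = 36°C (< 38°C)
First 12 bases: GCCTGTTGCCAA → Tm = 38°C (≥ 38°C)
Each additional base adds 2°C (A/T) or 4°C (G/C), so Tm is non-decreasing in n; n = 12 is the first length to reach 38°C.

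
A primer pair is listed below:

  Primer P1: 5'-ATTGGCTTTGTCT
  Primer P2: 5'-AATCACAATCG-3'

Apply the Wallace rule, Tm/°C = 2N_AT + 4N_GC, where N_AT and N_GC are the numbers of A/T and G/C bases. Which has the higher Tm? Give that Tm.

Primer P1: A+T=8, G+C=5 → Tm = 2(8)+4(5) = 36°C
Primer P2: A+T=7, G+C=4 → Tm = 2(7)+4(4) = 30°C
36°C vs 30°C → primer P1 is higher.

Primer P1, 36°C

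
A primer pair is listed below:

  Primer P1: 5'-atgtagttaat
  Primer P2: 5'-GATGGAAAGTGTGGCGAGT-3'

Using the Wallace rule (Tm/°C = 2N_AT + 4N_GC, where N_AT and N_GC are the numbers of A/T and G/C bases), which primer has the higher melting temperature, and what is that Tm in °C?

Primer P2, 58°C

Primer P1: A+T=9, G+C=2 → Tm = 2(9)+4(2) = 26°C
Primer P2: A+T=9, G+C=10 → Tm = 2(9)+4(10) = 58°C
26°C vs 58°C → primer P2 is higher.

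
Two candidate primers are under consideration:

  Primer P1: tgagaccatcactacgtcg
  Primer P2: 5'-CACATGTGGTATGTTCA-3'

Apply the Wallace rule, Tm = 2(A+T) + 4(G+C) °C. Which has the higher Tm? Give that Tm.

Primer P1: A+T=9, G+C=10 → Tm = 2(9)+4(10) = 58°C
Primer P2: A+T=10, G+C=7 → Tm = 2(10)+4(7) = 48°C
58°C vs 48°C → primer P1 is higher.

Primer P1, 58°C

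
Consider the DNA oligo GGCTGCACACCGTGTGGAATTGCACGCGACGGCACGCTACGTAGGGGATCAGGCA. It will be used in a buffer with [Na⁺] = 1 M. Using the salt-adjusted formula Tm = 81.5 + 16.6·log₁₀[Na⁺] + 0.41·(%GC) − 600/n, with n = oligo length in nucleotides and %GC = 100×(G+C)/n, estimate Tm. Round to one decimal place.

Length n = 55. Base counts: T=8, G=20, C=15, A=12
G+C = 35, so %GC = 35/55 × 100 = 63.636%
Salt term: 16.6 × (0) = 0
GC term: 0.41 × 63.636 = 26.091; length term: −600/55 = −10.909
Tm = 81.5 + (0) + 26.091 − 10.909 = 96.682 → 96.7°C

96.7°C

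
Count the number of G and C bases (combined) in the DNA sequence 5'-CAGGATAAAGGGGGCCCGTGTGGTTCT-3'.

16

Scanning the sequence gives C=5, T=6, A=5, G=11.
G+C = 11 + 5 = 16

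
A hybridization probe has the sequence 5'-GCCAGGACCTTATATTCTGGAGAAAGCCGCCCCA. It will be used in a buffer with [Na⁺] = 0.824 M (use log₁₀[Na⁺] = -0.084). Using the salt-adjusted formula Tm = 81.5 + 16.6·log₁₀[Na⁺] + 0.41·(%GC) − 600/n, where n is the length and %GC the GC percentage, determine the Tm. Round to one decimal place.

Length n = 34. Counting bases: A=9, T=6, G=8, C=11
G+C = 19, so %GC = 19/34 × 100 = 55.882%
Salt term: 16.6 × (-0.084) = -1.394
GC term: 0.41 × 55.882 = 22.912; length term: −600/34 = −17.647
Tm = 81.5 + (-1.394) + 22.912 − 17.647 = 85.371 → 85.4°C

85.4°C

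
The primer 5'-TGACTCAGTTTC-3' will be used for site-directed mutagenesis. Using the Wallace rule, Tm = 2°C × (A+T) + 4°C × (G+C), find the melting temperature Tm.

C=3, G=2, T=5, A=2
A+T = 7, G+C = 5
Tm = 4·5 + 2·7 = 20 + 14 = 34°C

34°C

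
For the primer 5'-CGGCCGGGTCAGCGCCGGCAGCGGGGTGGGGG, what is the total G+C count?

28

Counting bases: G=19, C=9, T=2, A=2
G+C = 19 + 9 = 28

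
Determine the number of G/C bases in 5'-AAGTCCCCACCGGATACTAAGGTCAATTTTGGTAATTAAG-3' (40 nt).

Scanning the sequence gives T=11, C=8, A=13, G=8.
Total G or C: 8 + 8 = 16

16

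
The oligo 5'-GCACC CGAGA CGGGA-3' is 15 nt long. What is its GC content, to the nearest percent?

Base counts: C=5, G=6, A=4, T=0
G+C = 6 + 5 = 11 out of 15 bases
%GC = 11/15 × 100 = 73.33% ≈ 73%

73%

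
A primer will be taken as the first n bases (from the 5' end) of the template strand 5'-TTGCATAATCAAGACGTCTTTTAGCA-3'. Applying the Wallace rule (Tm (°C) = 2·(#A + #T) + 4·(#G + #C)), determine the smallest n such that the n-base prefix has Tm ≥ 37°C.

n = 15

First 14 bases: TTGCATAATCAAGA → Tm = 36°C (< 37°C)
First 15 bases: TTGCATAATCAAGAC → Tm = 40°C (≥ 37°C)
Each additional base adds 2°C (A/T) or 4°C (G/C), so Tm is non-decreasing in n; n = 15 is the first length to reach 37°C.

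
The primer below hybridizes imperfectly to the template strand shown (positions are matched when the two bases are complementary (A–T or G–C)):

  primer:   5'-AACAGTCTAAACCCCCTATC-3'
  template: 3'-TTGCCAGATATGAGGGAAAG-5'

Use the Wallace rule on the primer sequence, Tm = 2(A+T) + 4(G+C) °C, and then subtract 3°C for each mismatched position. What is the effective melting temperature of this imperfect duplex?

Primer base counts: A=7, T=4, G=1, C=8 → A+T=11, G+C=9
Perfect-match Tm = 2(11) + 4(9) = 22 + 36 = 58°C
Mismatches (positions where the bases are not complementary): 4 (at positions 4, 10, 13, 18)
Effective Tm = 58 − 4×3 = 58 − 12 = 46°C

46°C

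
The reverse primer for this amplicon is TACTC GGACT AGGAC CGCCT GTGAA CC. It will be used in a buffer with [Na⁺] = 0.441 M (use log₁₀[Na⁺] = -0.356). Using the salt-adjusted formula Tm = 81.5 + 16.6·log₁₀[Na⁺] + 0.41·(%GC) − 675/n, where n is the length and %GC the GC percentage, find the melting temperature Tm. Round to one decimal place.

Length n = 27. Counting bases: C=9, T=5, G=7, A=6
G+C = 16, so %GC = 16/27 × 100 = 59.259%
Salt term: 16.6 × (-0.356) = -5.91
GC term: 0.41 × 59.259 = 24.296; length term: −675/27 = −25
Tm = 81.5 + (-5.91) + 24.296 − 25 = 74.886 → 74.9°C

74.9°C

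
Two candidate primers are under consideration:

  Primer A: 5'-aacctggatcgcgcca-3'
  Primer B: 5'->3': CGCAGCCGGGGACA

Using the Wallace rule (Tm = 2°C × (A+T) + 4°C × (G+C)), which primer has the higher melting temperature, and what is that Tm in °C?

Primer A, 52°C

Primer A: A+T=6, G+C=10 → Tm = 2(6)+4(10) = 52°C
Primer B: A+T=3, G+C=11 → Tm = 2(3)+4(11) = 50°C
52°C vs 50°C → primer A is higher.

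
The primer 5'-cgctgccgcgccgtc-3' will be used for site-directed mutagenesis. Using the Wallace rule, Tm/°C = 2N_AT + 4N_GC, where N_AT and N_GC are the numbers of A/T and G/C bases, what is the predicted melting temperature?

56°C

G=5, T=2, C=8, A=0
So N_AT = 2 and N_GC = 13.
Tm = 4·13 + 2·2 = 52 + 4 = 56°C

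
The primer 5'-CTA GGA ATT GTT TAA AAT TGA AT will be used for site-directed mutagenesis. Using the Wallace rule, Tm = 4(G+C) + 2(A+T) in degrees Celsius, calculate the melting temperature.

56°C

Scanning the sequence gives A=9, G=4, T=9, C=1.
AT pairs contribute 18, GC pairs contribute 5.
Tm = 4·5 + 2·18 = 20 + 36 = 56°C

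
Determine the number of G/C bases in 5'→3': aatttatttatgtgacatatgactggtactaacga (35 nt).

Base counts: G=6, A=12, T=13, C=4
Total G or C: 6 + 4 = 10

10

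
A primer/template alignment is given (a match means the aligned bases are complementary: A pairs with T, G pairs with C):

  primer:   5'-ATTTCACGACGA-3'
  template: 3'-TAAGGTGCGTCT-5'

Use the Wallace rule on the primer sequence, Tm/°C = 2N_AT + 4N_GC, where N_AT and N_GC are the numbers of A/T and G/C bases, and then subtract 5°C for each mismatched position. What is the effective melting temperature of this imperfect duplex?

19°C

Primer base counts: A=4, T=3, G=2, C=3 → A+T=7, G+C=5
Perfect-match Tm = 2(7) + 4(5) = 14 + 20 = 34°C
Mismatches (positions where the bases are not complementary): 3 (at positions 4, 9, 10)
Effective Tm = 34 − 3×5 = 34 − 15 = 19°C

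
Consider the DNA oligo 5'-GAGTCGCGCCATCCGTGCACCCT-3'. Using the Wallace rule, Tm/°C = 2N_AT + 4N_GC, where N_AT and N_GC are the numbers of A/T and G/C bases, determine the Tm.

78°C

Base counts: C=10, A=3, G=6, T=4
AT pairs contribute 7, GC pairs contribute 16.
Tm = 4·16 + 2·7 = 64 + 14 = 78°C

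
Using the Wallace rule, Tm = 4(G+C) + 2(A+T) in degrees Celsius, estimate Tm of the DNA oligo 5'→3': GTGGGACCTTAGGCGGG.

Base counts: A=2, C=3, G=9, T=3
AT pairs contribute 5, GC pairs contribute 12.
Tm = 4·12 + 2·5 = 48 + 10 = 58°C

58°C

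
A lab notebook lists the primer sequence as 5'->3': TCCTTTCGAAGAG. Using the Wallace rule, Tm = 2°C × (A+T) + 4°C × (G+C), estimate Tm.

38°C

Counting bases: C=3, T=4, A=3, G=3
AT pairs contribute 7, GC pairs contribute 6.
Tm = 2×7 + 4×6 = 38°C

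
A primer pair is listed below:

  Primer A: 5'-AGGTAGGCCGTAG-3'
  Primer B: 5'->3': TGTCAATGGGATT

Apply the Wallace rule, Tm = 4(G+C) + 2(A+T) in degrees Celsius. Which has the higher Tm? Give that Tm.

Primer A: A+T=5, G+C=8 → Tm = 2(5)+4(8) = 42°C
Primer B: A+T=8, G+C=5 → Tm = 2(8)+4(5) = 36°C
42°C vs 36°C → primer A is higher.

Primer A, 42°C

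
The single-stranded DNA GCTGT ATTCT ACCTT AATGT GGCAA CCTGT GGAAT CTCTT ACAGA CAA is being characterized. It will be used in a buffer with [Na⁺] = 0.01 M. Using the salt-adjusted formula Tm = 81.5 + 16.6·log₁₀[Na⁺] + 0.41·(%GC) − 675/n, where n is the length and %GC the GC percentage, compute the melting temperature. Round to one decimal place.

Length n = 48. Counting bases: A=13, G=9, T=15, C=11
G+C = 20, so %GC = 20/48 × 100 = 41.667%
Salt term: 16.6 × (-2) = -33.2
GC term: 0.41 × 41.667 = 17.083; length term: −675/48 = −14.062
Tm = 81.5 + (-33.2) + 17.083 − 14.062 = 51.321 → 51.3°C

51.3°C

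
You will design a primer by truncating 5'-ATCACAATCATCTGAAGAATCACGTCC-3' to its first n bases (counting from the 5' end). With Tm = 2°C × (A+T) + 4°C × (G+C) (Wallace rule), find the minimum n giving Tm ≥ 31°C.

n = 12

First 11 bases: ATCACAATCAT → Tm = 28°C (< 31°C)
First 12 bases: ATCACAATCATC → Tm = 32°C (≥ 31°C)
Since every base adds ≥2°C, Tm only increases with n, so the threshold is first crossed at n = 12.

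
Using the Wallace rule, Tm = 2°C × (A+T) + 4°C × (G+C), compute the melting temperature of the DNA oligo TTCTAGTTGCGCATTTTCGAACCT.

T=10, A=4, C=6, G=4
AT pairs contribute 14, GC pairs contribute 10.
Tm = 4·10 + 2·14 = 40 + 28 = 68°C

68°C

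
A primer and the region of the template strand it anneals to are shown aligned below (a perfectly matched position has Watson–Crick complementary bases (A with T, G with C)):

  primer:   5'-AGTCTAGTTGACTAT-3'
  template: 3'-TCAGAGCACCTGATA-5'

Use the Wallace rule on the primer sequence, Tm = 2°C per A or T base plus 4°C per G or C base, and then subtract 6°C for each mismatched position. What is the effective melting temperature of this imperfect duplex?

Primer base counts: A=4, T=6, G=3, C=2 → A+T=10, G+C=5
Perfect-match Tm = 2(10) + 4(5) = 20 + 20 = 40°C
Mismatches (positions where the bases are not complementary): 2 (at positions 6, 9)
Effective Tm = 40 − 2×6 = 40 − 12 = 28°C

28°C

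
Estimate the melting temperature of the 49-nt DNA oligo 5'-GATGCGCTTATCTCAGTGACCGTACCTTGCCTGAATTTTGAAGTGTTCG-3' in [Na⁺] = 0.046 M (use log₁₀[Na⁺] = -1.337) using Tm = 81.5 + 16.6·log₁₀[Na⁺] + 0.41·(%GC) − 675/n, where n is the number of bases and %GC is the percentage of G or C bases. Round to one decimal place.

Length n = 49. Scanning the sequence gives G=12, C=11, A=9, T=17.
G+C = 23, so %GC = 23/49 × 100 = 46.939%
Salt term: 16.6 × (-1.337) = -22.194
GC term: 0.41 × 46.939 = 19.245; length term: −675/49 = −13.776
Tm = 81.5 + (-22.194) + 19.245 − 13.776 = 64.775 → 64.8°C

64.8°C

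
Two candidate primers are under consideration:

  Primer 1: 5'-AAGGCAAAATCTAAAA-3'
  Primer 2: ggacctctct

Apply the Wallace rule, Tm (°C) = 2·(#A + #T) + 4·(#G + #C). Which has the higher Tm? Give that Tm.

Primer 1, 40°C

Primer 1: A+T=12, G+C=4 → Tm = 2(12)+4(4) = 40°C
Primer 2: A+T=4, G+C=6 → Tm = 2(4)+4(6) = 32°C
40°C vs 32°C → primer 1 is higher.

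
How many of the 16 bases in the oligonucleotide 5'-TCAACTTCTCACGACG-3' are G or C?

C=6, T=4, A=4, G=2
G+C = 2 + 6 = 8

8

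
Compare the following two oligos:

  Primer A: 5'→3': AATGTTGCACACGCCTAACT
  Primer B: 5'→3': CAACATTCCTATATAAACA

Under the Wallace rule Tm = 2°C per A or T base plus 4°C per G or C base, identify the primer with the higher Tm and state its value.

Primer A, 58°C

Primer A: A+T=11, G+C=9 → Tm = 2(11)+4(9) = 58°C
Primer B: A+T=14, G+C=5 → Tm = 2(14)+4(5) = 48°C
58°C vs 48°C → primer A is higher.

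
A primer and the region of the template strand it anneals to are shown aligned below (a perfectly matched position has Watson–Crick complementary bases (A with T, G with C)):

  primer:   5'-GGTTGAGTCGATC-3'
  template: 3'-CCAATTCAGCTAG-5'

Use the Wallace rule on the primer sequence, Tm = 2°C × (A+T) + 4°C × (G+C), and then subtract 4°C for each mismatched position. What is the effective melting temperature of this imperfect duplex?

Primer base counts: A=2, T=4, G=5, C=2 → A+T=6, G+C=7
Perfect-match Tm = 2(6) + 4(7) = 12 + 28 = 40°C
Mismatches (positions where the bases are not complementary): 1 (at position 5)
Effective Tm = 40 − 1×4 = 40 − 4 = 36°C

36°C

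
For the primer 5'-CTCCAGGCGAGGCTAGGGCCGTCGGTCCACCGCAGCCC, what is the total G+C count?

Scanning the sequence gives A=5, G=13, T=4, C=16.
G+C = 13 + 16 = 29

29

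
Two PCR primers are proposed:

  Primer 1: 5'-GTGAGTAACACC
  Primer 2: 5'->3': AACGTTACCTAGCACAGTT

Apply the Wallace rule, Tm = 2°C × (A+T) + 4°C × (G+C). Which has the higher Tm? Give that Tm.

Primer 2, 54°C

Primer 1: A+T=6, G+C=6 → Tm = 2(6)+4(6) = 36°C
Primer 2: A+T=11, G+C=8 → Tm = 2(11)+4(8) = 54°C
36°C vs 54°C → primer 2 is higher.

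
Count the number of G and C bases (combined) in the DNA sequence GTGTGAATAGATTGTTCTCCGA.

Scanning the sequence gives G=6, C=3, A=5, T=8.
Total G or C: 6 + 3 = 9

9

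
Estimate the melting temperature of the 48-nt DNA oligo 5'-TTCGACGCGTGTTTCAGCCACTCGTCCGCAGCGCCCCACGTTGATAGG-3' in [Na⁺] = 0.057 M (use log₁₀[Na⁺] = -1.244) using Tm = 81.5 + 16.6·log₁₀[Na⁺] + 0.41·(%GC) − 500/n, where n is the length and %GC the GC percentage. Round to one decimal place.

Length n = 48. Counting bases: C=17, T=11, A=7, G=13
G+C = 30, so %GC = 30/48 × 100 = 62.5%
Salt term: 16.6 × (-1.244) = -20.65
GC term: 0.41 × 62.5 = 25.625; length term: −500/48 = −10.417
Tm = 81.5 + (-20.65) + 25.625 − 10.417 = 76.058 → 76.1°C

76.1°C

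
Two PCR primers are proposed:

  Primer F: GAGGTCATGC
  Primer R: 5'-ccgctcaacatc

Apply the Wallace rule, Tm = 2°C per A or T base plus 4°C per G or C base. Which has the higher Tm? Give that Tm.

Primer F: A+T=4, G+C=6 → Tm = 2(4)+4(6) = 32°C
Primer R: A+T=5, G+C=7 → Tm = 2(5)+4(7) = 38°C
32°C vs 38°C → primer R is higher.

Primer R, 38°C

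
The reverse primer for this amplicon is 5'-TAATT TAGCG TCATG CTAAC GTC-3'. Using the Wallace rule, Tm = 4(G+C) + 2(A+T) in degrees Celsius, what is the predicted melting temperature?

Scanning the sequence gives T=8, C=5, G=4, A=6.
So N_AT = 14 and N_GC = 9.
Tm = 4·9 + 2·14 = 36 + 28 = 64°C

64°C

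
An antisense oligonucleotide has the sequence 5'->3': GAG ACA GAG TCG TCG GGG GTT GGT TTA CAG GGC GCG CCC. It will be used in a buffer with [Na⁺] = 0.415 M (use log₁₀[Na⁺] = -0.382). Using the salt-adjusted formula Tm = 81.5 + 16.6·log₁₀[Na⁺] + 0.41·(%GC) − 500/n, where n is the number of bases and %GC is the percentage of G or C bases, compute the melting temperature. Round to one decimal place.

89.7°C

Length n = 39. Scanning the sequence gives T=7, G=17, C=9, A=6.
G+C = 26, so %GC = 26/39 × 100 = 66.667%
Salt term: 16.6 × (-0.382) = -6.341
GC term: 0.41 × 66.667 = 27.333; length term: −500/39 = −12.821
Tm = 81.5 + (-6.341) + 27.333 − 12.821 = 89.671 → 89.7°C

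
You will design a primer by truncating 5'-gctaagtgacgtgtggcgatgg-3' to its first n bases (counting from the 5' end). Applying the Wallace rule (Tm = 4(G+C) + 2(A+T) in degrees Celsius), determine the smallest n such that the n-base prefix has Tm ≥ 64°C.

n = 21

First 20 bases: GCTAAGTGACGTGTGGCGAT → Tm = 62°C (< 64°C)
First 21 bases: GCTAAGTGACGTGTGGCGATG → Tm = 66°C (≥ 64°C)
Since every base adds ≥2°C, Tm only increases with n, so the threshold is first crossed at n = 21.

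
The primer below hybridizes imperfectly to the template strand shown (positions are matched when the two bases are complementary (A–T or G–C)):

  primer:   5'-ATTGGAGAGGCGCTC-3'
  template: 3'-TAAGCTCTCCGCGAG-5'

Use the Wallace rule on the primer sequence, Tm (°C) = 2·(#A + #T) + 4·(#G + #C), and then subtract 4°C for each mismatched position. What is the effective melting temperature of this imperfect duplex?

44°C

Primer base counts: A=3, T=3, G=6, C=3 → A+T=6, G+C=9
Perfect-match Tm = 2(6) + 4(9) = 12 + 36 = 48°C
Mismatches (positions where the bases are not complementary): 1 (at position 4)
Effective Tm = 48 − 1×4 = 48 − 4 = 44°C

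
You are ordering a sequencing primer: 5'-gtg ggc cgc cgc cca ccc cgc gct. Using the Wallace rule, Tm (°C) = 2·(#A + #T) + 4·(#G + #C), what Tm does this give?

90°C

Scanning the sequence gives A=1, T=2, G=8, C=13.
So N_AT = 3 and N_GC = 21.
Tm = 2×3 + 4×21 = 90°C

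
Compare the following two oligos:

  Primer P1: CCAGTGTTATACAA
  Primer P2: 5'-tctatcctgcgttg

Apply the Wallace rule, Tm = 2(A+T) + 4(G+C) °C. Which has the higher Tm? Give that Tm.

Primer P2, 42°C

Primer P1: A+T=9, G+C=5 → Tm = 2(9)+4(5) = 38°C
Primer P2: A+T=7, G+C=7 → Tm = 2(7)+4(7) = 42°C
38°C vs 42°C → primer P2 is higher.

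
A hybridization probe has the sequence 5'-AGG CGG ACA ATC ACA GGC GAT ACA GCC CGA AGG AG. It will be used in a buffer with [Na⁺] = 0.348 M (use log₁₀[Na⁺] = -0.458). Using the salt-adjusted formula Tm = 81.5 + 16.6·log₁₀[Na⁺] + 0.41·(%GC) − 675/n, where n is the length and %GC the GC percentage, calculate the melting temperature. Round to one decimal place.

Length n = 35. Counting bases: T=2, C=9, G=12, A=12
G+C = 21, so %GC = 21/35 × 100 = 60%
Salt term: 16.6 × (-0.458) = -7.603
GC term: 0.41 × 60 = 24.6; length term: −675/35 = −19.286
Tm = 81.5 + (-7.603) + 24.6 − 19.286 = 79.211 → 79.2°C

79.2°C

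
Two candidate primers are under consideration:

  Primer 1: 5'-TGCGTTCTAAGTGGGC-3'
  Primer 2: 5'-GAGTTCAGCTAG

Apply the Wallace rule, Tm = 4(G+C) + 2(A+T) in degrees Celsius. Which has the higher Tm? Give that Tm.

Primer 1, 50°C

Primer 1: A+T=7, G+C=9 → Tm = 2(7)+4(9) = 50°C
Primer 2: A+T=6, G+C=6 → Tm = 2(6)+4(6) = 36°C
50°C vs 36°C → primer 1 is higher.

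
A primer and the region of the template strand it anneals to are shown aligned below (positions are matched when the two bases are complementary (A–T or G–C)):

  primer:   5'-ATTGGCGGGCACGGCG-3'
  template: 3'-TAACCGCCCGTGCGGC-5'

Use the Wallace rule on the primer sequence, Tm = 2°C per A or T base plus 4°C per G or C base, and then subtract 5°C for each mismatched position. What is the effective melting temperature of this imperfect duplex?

Primer base counts: A=2, T=2, G=8, C=4 → A+T=4, G+C=12
Perfect-match Tm = 2(4) + 4(12) = 8 + 48 = 56°C
Mismatches (positions where the bases are not complementary): 1 (at position 14)
Effective Tm = 56 − 1×5 = 56 − 5 = 51°C

51°C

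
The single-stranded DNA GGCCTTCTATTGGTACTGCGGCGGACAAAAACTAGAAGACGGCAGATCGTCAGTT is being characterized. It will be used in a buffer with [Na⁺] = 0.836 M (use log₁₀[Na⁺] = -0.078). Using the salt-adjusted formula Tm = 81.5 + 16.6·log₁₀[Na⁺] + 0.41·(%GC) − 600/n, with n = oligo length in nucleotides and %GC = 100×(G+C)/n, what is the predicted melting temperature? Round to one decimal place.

90.2°C

Length n = 55. Base counts: G=16, C=12, A=15, T=12
G+C = 28, so %GC = 28/55 × 100 = 50.909%
Salt term: 16.6 × (-0.078) = -1.295
GC term: 0.41 × 50.909 = 20.873; length term: −600/55 = −10.909
Tm = 81.5 + (-1.295) + 20.873 − 10.909 = 90.169 → 90.2°C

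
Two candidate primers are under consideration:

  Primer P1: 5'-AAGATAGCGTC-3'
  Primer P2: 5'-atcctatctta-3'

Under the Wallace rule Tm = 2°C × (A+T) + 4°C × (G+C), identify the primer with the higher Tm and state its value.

Primer P1: A+T=6, G+C=5 → Tm = 2(6)+4(5) = 32°C
Primer P2: A+T=8, G+C=3 → Tm = 2(8)+4(3) = 28°C
32°C vs 28°C → primer P1 is higher.

Primer P1, 32°C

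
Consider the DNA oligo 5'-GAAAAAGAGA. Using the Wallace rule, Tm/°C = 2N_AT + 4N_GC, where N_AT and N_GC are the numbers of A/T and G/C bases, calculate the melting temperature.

Counting bases: C=0, A=7, T=0, G=3
So N_AT = 7 and N_GC = 3.
Tm = 4·3 + 2·7 = 12 + 14 = 26°C

26°C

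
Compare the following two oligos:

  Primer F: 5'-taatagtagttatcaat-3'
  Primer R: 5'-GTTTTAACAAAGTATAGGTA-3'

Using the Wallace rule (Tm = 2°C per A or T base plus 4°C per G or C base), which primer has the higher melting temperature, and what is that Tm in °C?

Primer R, 50°C

Primer F: A+T=14, G+C=3 → Tm = 2(14)+4(3) = 40°C
Primer R: A+T=15, G+C=5 → Tm = 2(15)+4(5) = 50°C
40°C vs 50°C → primer R is higher.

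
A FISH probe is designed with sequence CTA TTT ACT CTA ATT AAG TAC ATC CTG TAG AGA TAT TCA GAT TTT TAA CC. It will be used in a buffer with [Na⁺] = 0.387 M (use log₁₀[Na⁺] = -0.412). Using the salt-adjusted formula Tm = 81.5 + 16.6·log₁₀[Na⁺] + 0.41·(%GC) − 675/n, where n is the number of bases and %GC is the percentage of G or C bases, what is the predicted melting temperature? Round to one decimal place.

Length n = 50. Scanning the sequence gives T=20, C=9, A=16, G=5.
G+C = 14, so %GC = 14/50 × 100 = 28%
Salt term: 16.6 × (-0.412) = -6.839
GC term: 0.41 × 28 = 11.48; length term: −675/50 = −13.5
Tm = 81.5 + (-6.839) + 11.48 − 13.5 = 72.641 → 72.6°C

72.6°C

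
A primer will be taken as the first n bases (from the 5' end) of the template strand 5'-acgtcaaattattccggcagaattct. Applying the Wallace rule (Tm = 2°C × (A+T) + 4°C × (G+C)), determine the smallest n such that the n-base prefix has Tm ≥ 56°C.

n = 20

First 19 bases: ACGTCAAATTATTCCGGCA → Tm = 54°C (< 56°C)
First 20 bases: ACGTCAAATTATTCCGGCAG → Tm = 58°C (≥ 56°C)
Since every base adds ≥2°C, Tm only increases with n, so the threshold is first crossed at n = 20.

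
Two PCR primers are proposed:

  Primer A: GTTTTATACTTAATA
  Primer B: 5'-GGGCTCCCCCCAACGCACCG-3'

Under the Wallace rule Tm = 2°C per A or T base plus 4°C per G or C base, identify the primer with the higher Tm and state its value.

Primer A: A+T=13, G+C=2 → Tm = 2(13)+4(2) = 34°C
Primer B: A+T=4, G+C=16 → Tm = 2(4)+4(16) = 72°C
34°C vs 72°C → primer B is higher.

Primer B, 72°C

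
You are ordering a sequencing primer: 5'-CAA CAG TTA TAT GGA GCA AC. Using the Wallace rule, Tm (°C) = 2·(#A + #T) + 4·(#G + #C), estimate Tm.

Counting bases: C=4, T=4, A=8, G=4
So N_AT = 12 and N_GC = 8.
Tm = 4·8 + 2·12 = 32 + 24 = 56°C

56°C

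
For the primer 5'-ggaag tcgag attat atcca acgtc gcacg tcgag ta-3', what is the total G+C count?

18

Counting bases: T=8, C=8, A=11, G=10
G+C = 10 + 8 = 18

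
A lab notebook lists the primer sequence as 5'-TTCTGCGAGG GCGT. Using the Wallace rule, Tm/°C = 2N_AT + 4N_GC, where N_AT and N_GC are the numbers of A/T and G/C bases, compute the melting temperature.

46°C

Scanning the sequence gives A=1, G=6, C=3, T=4.
So N_AT = 5 and N_GC = 9.
Tm = 4·9 + 2·5 = 36 + 10 = 46°C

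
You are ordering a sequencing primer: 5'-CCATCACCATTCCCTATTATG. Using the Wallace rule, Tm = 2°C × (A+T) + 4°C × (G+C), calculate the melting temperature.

G=1, A=5, T=7, C=8
A+T = 12, G+C = 9
Tm = 2(12) + 4(9) = 24 + 36 = 60°C

60°C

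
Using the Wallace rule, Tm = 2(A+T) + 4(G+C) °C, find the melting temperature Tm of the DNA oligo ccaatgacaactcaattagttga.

62°C

Base counts: T=6, G=3, C=5, A=9
A+T = 15, G+C = 8
Tm = 4·8 + 2·15 = 32 + 30 = 62°C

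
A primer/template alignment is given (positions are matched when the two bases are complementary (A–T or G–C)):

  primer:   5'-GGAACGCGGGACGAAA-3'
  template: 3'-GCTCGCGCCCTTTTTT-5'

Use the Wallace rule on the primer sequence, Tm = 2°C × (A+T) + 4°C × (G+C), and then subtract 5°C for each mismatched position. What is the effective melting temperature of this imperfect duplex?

Primer base counts: A=6, T=0, G=7, C=3 → A+T=6, G+C=10
Perfect-match Tm = 2(6) + 4(10) = 12 + 40 = 52°C
Mismatches (positions where the bases are not complementary): 4 (at positions 1, 4, 12, 13)
Effective Tm = 52 − 4×5 = 52 − 20 = 32°C

32°C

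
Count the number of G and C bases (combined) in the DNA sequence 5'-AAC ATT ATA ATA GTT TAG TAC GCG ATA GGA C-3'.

Scanning the sequence gives T=9, G=6, A=12, C=4.
Total G or C: 6 + 4 = 10

10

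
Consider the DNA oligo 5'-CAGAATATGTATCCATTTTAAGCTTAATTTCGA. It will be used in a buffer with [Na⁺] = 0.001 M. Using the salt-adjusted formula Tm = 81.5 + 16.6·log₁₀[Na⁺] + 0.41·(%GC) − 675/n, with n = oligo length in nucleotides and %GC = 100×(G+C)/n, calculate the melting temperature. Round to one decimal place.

22.4°C

Length n = 33. Scanning the sequence gives G=4, C=5, T=13, A=11.
G+C = 9, so %GC = 9/33 × 100 = 27.273%
Salt term: 16.6 × (-3) = -49.8
GC term: 0.41 × 27.273 = 11.182; length term: −675/33 = −20.455
Tm = 81.5 + (-49.8) + 11.182 − 20.455 = 22.427 → 22.4°C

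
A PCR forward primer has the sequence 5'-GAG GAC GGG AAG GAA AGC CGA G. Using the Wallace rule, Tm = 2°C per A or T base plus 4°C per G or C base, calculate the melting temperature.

72°C

Counting bases: T=0, C=3, A=8, G=11
AT pairs contribute 8, GC pairs contribute 14.
Tm = 2(8) + 4(14) = 16 + 56 = 72°C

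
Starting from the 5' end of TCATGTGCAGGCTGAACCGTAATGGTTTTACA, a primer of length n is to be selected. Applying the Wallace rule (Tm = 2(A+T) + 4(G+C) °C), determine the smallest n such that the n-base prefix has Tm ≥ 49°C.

First 16 bases: TCATGTGCAGGCTGAA → Tm = 48°C (< 49°C)
First 17 bases: TCATGTGCAGGCTGAAC → Tm = 52°C (≥ 49°C)
Each additional base adds 2°C (A/T) or 4°C (G/C), so Tm is non-decreasing in n; n = 17 is the first length to reach 49°C.

n = 17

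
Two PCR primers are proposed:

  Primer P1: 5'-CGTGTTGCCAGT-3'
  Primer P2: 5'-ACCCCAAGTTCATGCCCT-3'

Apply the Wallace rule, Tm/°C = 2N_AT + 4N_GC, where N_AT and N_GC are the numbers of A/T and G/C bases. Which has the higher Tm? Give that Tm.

Primer P2, 56°C

Primer P1: A+T=5, G+C=7 → Tm = 2(5)+4(7) = 38°C
Primer P2: A+T=8, G+C=10 → Tm = 2(8)+4(10) = 56°C
38°C vs 56°C → primer P2 is higher.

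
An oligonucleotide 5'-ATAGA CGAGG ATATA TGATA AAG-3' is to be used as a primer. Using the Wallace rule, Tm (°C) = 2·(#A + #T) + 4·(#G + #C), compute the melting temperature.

A=11, C=1, G=6, T=5
AT pairs contribute 16, GC pairs contribute 7.
Tm = 2(16) + 4(7) = 32 + 28 = 60°C

60°C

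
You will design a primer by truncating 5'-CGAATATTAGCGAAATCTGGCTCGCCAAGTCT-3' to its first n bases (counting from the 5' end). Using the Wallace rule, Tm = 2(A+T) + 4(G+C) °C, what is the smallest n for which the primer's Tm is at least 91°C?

First 30 bases: CGAATATTAGCGAAATCTGGCTCGCCAAGT → Tm = 88°C (< 91°C)
First 31 bases: CGAATATTAGCGAAATCTGGCTCGCCAAGTC → Tm = 92°C (≥ 91°C)
Since every base adds ≥2°C, Tm only increases with n, so the threshold is first crossed at n = 31.

n = 31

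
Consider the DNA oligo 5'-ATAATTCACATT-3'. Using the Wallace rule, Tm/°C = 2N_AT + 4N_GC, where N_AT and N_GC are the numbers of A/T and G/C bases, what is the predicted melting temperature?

Scanning the sequence gives T=5, C=2, G=0, A=5.
So N_AT = 10 and N_GC = 2.
Tm = 2×10 + 4×2 = 28°C

28°C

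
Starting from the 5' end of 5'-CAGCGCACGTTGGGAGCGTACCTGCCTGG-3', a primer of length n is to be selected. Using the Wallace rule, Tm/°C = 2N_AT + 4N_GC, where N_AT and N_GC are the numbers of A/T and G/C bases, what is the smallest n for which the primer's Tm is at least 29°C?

n = 9

First 8 bases: CAGCGCAC → Tm = 28°C (< 29°C)
First 9 bases: CAGCGCACG → Tm = 32°C (≥ 29°C)
Each additional base adds 2°C (A/T) or 4°C (G/C), so Tm is non-decreasing in n; n = 9 is the first length to reach 29°C.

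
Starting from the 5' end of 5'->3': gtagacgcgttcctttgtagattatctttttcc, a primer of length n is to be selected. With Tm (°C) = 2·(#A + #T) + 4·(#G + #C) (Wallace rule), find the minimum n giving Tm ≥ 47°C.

n = 16

First 15 bases: GTAGACGCGTTCCTT → Tm = 46°C (< 47°C)
First 16 bases: GTAGACGCGTTCCTTT → Tm = 48°C (≥ 47°C)
Since every base adds ≥2°C, Tm only increases with n, so the threshold is first crossed at n = 16.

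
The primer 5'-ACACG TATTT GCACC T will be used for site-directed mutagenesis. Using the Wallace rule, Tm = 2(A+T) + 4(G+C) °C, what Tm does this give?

Scanning the sequence gives T=5, A=4, C=5, G=2.
AT pairs contribute 9, GC pairs contribute 7.
Tm = 2(9) + 4(7) = 18 + 28 = 46°C

46°C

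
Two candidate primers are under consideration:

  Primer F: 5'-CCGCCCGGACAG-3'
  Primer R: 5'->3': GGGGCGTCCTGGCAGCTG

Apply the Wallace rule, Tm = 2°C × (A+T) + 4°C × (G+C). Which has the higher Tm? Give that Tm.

Primer F: A+T=2, G+C=10 → Tm = 2(2)+4(10) = 44°C
Primer R: A+T=4, G+C=14 → Tm = 2(4)+4(14) = 64°C
44°C vs 64°C → primer R is higher.

Primer R, 64°C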